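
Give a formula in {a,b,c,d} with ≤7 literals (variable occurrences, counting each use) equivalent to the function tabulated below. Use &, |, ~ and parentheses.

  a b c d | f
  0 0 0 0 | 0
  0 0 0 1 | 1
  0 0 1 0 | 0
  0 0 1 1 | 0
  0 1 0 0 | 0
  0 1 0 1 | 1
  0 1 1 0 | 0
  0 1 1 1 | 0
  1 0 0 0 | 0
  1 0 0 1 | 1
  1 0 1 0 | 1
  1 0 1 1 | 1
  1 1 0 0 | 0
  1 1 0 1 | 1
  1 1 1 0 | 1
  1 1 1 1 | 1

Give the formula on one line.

((c & a) | (d & ~c))

  (c & a) = 0000000000110011
  ~c = 1100110011001100
  (d & ~c) = 0100010001000100
  ((c & a) | (d & ~c)) = 0100010001110111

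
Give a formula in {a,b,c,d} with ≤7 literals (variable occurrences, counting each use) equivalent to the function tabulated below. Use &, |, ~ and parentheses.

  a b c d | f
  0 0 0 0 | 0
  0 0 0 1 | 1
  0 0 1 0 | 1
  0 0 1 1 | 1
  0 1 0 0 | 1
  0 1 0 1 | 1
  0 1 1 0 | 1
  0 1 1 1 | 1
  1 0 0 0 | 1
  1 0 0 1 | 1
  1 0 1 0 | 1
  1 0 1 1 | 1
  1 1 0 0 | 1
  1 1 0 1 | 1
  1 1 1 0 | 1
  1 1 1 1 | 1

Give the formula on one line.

  (a | c) = 0011001111111111
  (d | b) = 0101111101011111
  ((a | c) | (d | b)) = 0111111111111111

((a | c) | (d | b))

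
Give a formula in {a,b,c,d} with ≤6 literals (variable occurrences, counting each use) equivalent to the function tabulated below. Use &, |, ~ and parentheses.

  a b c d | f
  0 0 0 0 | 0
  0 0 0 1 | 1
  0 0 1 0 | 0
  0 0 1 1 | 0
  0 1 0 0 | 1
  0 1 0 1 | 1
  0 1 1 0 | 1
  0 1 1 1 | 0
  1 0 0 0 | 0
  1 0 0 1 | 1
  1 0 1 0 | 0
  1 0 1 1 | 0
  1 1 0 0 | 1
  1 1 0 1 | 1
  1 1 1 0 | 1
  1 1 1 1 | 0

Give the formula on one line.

((~c | ~d) & (d | b))

  ~c = 1100110011001100
  ~d = 1010101010101010
  (~c | ~d) = 1110111011101110
  (d | b) = 0101111101011111
  ((~c | ~d) & (d | b)) = 0100111001001110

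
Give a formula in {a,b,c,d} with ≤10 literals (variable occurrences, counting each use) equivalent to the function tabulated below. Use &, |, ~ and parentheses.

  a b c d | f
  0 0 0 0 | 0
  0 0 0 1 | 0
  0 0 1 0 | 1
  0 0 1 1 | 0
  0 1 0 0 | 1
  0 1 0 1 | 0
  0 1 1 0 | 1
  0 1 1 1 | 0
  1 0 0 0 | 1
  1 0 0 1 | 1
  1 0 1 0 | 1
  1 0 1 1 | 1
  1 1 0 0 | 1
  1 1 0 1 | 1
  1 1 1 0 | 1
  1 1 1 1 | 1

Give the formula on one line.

  ~a = 1111111100000000
  (~a & b) = 0000111100000000
  ((~a & b) | c) = 0011111100110011
  (a | ((~a & b) | c)) = 0011111111111111
  ~d = 1010101010101010
  ~b = 1111000011110000
  (~d | ~b) = 1111101011111010
  ~c = 1100110011001100
  ((~d | ~b) & ~c) = 1100100011001000
  (~d | a) = 1010101011111111
  (((~d | ~b) & ~c) | (~d | a)) = 1110101011111111
  ((a | ((~a & b) | c)) & (((~d | ~b) & ~c) | (~d | a))) = 0010101011111111

((a | ((~a & b) | c)) & (((~d | ~b) & ~c) | (~d | a)))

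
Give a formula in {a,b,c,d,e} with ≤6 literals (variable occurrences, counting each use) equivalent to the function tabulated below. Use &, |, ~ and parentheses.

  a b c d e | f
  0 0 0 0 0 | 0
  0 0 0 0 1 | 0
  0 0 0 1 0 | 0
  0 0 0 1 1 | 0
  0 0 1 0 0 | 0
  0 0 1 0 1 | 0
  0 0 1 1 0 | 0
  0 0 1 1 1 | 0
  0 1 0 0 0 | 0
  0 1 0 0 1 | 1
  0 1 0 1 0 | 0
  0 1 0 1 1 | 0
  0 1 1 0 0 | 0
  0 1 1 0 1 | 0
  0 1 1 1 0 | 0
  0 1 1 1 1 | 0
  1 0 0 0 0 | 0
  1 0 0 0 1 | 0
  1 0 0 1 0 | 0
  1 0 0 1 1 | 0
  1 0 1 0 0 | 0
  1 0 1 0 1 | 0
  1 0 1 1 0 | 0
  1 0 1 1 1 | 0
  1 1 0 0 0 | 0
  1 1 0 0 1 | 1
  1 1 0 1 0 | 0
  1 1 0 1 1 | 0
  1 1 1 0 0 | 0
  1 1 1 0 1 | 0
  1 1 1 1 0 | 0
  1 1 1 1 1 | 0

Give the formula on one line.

((~b | (~c & e)) & (~d & (b | d)))

  ~b = 11111111000000001111111100000000
  ~c = 11110000111100001111000011110000
  (~c & e) = 01010000010100000101000001010000
  (~b | (~c & e)) = 11111111010100001111111101010000
  ~d = 11001100110011001100110011001100
  (b | d) = 00110011111111110011001111111111
  (~d & (b | d)) = 00000000110011000000000011001100
  ((~b | (~c & e)) & (~d & (b | d))) = 00000000010000000000000001000000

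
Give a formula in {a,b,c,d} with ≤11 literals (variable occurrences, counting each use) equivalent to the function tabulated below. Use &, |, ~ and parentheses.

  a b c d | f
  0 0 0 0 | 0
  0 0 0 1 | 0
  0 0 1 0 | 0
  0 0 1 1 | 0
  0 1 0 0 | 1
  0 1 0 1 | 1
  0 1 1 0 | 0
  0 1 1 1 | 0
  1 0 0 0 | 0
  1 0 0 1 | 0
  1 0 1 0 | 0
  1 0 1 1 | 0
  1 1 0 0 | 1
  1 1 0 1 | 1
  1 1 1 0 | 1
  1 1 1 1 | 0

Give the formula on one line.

  ~c = 1100110011001100
  (b & ~c) = 0000110000001100
  (b | d) = 0101111101011111
  (a & (b | d)) = 0000000001011111
  ~d = 1010101010101010
  ~a = 1111111100000000
  (c | ~a) = 1111111100110011
  ((c | ~a) | d) = 1111111101110111
  (~d & ((c | ~a) | d)) = 1010101000100010
  ((a & (b | d)) & (~d & ((c | ~a) | d))) = 0000000000000010
  ((b & ~c) | ((a & (b | d)) & (~d & ((c | ~a) | d)))) = 0000110000001110

((b & ~c) | ((a & (b | d)) & (~d & ((c | ~a) | d))))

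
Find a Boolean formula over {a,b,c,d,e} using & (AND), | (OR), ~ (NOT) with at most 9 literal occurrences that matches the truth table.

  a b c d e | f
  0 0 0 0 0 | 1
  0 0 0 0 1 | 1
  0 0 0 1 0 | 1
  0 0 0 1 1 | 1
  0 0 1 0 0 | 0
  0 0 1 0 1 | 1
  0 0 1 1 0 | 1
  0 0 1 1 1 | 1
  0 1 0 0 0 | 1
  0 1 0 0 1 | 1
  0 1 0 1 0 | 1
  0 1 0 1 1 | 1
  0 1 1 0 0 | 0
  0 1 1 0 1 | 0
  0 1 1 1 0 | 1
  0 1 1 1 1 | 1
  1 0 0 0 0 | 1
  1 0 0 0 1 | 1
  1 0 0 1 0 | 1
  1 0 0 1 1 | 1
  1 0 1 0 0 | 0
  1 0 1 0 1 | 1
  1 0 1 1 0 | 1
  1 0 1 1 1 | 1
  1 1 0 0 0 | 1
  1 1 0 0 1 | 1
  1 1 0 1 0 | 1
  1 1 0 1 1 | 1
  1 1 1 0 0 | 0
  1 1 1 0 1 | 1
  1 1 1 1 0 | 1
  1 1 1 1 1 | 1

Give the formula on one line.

  ~b = 11111111000000001111111100000000
  (e & ~b) = 01010101000000000101010100000000
  (e & a) = 00000000000000000101010101010101
  ((e & ~b) | (e & a)) = 01010101000000000101010101010101
  (((e & ~b) | (e & a)) | d) = 01110111001100110111011101110111
  ~c = 11110000111100001111000011110000
  ((((e & ~b) | (e & a)) | d) | ~c) = 11110111111100111111011111110111

((((e & ~b) | (e & a)) | d) | ~c)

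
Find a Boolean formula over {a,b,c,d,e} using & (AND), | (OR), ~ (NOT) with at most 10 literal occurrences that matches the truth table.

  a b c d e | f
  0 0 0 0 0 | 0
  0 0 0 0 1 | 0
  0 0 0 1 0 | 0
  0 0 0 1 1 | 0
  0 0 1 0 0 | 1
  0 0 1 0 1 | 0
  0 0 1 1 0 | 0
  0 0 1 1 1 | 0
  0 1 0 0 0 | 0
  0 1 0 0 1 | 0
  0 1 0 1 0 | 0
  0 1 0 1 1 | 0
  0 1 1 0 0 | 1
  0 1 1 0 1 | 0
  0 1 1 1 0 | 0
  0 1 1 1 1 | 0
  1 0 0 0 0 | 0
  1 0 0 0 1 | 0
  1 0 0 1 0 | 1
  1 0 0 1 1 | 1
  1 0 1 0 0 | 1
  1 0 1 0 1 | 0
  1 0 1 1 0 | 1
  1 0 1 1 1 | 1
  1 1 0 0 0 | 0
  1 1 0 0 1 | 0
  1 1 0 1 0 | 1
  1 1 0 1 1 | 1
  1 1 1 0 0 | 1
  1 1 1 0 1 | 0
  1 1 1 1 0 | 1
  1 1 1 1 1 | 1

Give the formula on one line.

((d & a) | ((((d & (e & (c | b))) | ~e) & ~d) & c))

  (d & a) = 00000000000000000011001100110011
  (c | b) = 00001111111111110000111111111111
  (e & (c | b)) = 00000101010101010000010101010101
  (d & (e & (c | b))) = 00000001000100010000000100010001
  ~e = 10101010101010101010101010101010
  ((d & (e & (c | b))) | ~e) = 10101011101110111010101110111011
  ~d = 11001100110011001100110011001100
  (((d & (e & (c | b))) | ~e) & ~d) = 10001000100010001000100010001000
  ((((d & (e & (c | b))) | ~e) & ~d) & c) = 00001000000010000000100000001000
  ((d & a) | ((((d & (e & (c | b))) | ~e) & ~d) & c)) = 00001000000010000011101100111011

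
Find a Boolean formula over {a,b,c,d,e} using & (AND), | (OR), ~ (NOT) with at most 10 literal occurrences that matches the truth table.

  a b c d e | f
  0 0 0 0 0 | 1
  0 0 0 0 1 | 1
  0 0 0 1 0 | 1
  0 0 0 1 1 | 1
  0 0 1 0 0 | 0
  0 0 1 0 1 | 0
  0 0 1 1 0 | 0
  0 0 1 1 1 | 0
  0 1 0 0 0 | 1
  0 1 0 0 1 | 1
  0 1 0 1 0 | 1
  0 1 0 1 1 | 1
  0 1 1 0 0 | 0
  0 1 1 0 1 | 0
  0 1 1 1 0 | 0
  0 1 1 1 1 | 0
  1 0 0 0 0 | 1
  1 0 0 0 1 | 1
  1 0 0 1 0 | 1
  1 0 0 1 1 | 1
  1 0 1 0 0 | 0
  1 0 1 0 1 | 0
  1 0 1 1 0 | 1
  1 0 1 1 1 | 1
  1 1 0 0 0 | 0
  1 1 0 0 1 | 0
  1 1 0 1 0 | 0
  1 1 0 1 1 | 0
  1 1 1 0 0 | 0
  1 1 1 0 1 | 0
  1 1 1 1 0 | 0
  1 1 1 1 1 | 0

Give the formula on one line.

((((d | (e & b)) & (a | ~c)) | ~c) & (~b | (~a & ~c)))

  (e & b) = 00000000010101010000000001010101
  (d | (e & b)) = 00110011011101110011001101110111
  ~c = 11110000111100001111000011110000
  (a | ~c) = 11110000111100001111111111111111
  ((d | (e & b)) & (a | ~c)) = 00110000011100000011001101110111
  (((d | (e & b)) & (a | ~c)) | ~c) = 11110000111100001111001111110111
  ~b = 11111111000000001111111100000000
  ~a = 11111111111111110000000000000000
  (~a & ~c) = 11110000111100000000000000000000
  (~b | (~a & ~c)) = 11111111111100001111111100000000
  ((((d | (e & b)) & (a | ~c)) | ~c) & (~b | (~a & ~c))) = 11110000111100001111001100000000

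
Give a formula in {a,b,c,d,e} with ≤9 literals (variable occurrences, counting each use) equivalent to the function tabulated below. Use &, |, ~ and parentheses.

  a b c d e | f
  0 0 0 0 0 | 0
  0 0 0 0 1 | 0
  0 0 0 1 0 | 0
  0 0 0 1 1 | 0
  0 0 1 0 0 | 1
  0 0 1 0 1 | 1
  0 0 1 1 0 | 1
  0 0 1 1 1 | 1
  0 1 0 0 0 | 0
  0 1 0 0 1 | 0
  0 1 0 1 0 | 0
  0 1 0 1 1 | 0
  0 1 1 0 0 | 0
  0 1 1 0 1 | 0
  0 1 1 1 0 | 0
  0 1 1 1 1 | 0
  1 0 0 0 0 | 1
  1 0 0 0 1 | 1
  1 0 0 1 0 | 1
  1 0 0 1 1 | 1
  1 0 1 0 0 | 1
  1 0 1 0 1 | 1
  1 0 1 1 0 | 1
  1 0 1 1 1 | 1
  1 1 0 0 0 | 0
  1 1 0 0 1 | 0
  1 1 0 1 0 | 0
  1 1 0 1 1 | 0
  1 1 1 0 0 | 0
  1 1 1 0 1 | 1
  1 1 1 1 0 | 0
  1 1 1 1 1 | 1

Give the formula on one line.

(((c | a) & ~b) | ((a | (d & ~c)) & (e & c)))

  (c | a) = 00001111000011111111111111111111
  ~b = 11111111000000001111111100000000
  ((c | a) & ~b) = 00001111000000001111111100000000
  ~c = 11110000111100001111000011110000
  (d & ~c) = 00110000001100000011000000110000
  (a | (d & ~c)) = 00110000001100001111111111111111
  (e & c) = 00000101000001010000010100000101
  ((a | (d & ~c)) & (e & c)) = 00000000000000000000010100000101
  (((c | a) & ~b) | ((a | (d & ~c)) & (e & c))) = 00001111000000001111111100000101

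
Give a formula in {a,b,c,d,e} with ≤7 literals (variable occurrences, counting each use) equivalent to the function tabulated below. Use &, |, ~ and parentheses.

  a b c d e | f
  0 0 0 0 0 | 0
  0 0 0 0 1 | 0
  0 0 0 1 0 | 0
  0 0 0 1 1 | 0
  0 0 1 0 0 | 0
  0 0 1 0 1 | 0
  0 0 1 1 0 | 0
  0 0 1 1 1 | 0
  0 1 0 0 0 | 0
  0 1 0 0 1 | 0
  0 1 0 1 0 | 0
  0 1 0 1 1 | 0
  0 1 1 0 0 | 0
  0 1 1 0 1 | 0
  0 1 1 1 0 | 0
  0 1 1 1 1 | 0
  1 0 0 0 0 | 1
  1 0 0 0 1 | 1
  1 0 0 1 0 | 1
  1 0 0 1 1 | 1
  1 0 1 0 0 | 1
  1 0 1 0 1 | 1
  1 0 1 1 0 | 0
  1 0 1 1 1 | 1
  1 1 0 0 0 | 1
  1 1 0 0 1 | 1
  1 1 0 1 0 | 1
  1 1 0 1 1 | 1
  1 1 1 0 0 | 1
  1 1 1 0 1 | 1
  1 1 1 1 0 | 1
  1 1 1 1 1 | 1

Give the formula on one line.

(a & ((~d | ((b | e) & a)) | ~c))

  ~d = 11001100110011001100110011001100
  (b | e) = 01010101111111110101010111111111
  ((b | e) & a) = 00000000000000000101010111111111
  (~d | ((b | e) & a)) = 11001100110011001101110111111111
  ~c = 11110000111100001111000011110000
  ((~d | ((b | e) & a)) | ~c) = 11111100111111001111110111111111
  (a & ((~d | ((b | e) & a)) | ~c)) = 00000000000000001111110111111111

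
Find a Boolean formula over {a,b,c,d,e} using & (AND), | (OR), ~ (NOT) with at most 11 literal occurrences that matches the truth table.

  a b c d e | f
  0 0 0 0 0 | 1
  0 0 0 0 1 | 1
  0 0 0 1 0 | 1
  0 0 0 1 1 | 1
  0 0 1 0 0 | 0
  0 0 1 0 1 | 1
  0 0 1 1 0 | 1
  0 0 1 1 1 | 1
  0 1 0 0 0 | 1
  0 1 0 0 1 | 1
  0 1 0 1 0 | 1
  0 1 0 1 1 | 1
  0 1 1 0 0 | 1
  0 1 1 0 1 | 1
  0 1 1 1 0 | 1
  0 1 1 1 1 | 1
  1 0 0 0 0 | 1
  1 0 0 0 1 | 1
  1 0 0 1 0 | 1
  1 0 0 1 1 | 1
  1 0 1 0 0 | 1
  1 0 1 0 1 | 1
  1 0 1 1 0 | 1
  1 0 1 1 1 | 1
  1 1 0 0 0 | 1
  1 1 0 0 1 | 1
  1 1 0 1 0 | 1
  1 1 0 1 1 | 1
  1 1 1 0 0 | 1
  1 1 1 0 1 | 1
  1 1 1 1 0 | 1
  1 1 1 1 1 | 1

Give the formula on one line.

(a | ((c | ~a) & (b | ((((~a | ~c) & d) | e) | ~c))))

  ~a = 11111111111111110000000000000000
  (c | ~a) = 11111111111111110000111100001111
  ~c = 11110000111100001111000011110000
  (~a | ~c) = 11111111111111111111000011110000
  ((~a | ~c) & d) = 00110011001100110011000000110000
  (((~a | ~c) & d) | e) = 01110111011101110111010101110101
  ((((~a | ~c) & d) | e) | ~c) = 11110111111101111111010111110101
  (b | ((((~a | ~c) & d) | e) | ~c)) = 11110111111111111111010111111111
  ((c | ~a) & (b | ((((~a | ~c) & d) | e) | ~c))) = 11110111111111110000010100001111
  (a | ((c | ~a) & (b | ((((~a | ~c) & d) | e) | ~c)))) = 11110111111111111111111111111111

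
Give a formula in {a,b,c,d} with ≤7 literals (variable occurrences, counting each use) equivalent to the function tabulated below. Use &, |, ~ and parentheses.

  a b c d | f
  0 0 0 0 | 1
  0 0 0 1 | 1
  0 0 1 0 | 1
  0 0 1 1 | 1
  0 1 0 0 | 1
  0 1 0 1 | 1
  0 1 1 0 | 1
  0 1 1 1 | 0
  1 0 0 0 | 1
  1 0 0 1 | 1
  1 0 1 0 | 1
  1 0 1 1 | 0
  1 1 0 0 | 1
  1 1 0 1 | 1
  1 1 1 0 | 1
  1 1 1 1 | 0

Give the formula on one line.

((~c | (~d & c)) | (((d & ~b) | a) & ~a))

  ~c = 1100110011001100
  ~d = 1010101010101010
  (~d & c) = 0010001000100010
  (~c | (~d & c)) = 1110111011101110
  ~b = 1111000011110000
  (d & ~b) = 0101000001010000
  ((d & ~b) | a) = 0101000011111111
  ~a = 1111111100000000
  (((d & ~b) | a) & ~a) = 0101000000000000
  ((~c | (~d & c)) | (((d & ~b) | a) & ~a)) = 1111111011101110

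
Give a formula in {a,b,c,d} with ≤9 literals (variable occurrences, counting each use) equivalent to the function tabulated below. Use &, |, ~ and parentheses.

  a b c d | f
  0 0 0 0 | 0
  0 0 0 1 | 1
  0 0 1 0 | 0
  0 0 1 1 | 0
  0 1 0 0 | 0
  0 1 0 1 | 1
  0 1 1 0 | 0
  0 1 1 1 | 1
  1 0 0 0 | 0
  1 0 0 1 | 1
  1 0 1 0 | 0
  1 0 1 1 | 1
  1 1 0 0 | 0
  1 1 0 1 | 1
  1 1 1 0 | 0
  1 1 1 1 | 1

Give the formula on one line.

  (a | b) = 0000111111111111
  ~c = 1100110011001100
  ~b = 1111000011110000
  (d & ~b) = 0101000001010000
  ((d & ~b) | c) = 0111001101110011
  (((d & ~b) | c) & a) = 0000000001110011
  ~a = 1111111100000000
  ((((d & ~b) | c) & a) | ~a) = 1111111101110011
  (~c & ((((d & ~b) | c) & a) | ~a)) = 1100110001000000
  ((a | b) | (~c & ((((d & ~b) | c) & a) | ~a))) = 1100111111111111
  (d & ((a | b) | (~c & ((((d & ~b) | c) & a) | ~a)))) = 0100010101010101

(d & ((a | b) | (~c & ((((d & ~b) | c) & a) | ~a))))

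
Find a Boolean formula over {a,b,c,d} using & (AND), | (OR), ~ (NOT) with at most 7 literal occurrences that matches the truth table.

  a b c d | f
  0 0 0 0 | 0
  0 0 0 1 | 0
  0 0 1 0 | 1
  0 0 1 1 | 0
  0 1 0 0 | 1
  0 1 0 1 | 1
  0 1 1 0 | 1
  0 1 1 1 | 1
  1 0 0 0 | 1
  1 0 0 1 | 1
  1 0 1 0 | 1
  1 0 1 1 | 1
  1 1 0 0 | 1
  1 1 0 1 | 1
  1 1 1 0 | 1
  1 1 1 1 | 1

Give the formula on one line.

  ~a = 1111111100000000
  (~a & b) = 0000111100000000
  ((~a & b) | a) = 0000111111111111
  ~d = 1010101010101010
  (c & ~d) = 0010001000100010
  (((~a & b) | a) | (c & ~d)) = 0010111111111111

(((~a & b) | a) | (c & ~d))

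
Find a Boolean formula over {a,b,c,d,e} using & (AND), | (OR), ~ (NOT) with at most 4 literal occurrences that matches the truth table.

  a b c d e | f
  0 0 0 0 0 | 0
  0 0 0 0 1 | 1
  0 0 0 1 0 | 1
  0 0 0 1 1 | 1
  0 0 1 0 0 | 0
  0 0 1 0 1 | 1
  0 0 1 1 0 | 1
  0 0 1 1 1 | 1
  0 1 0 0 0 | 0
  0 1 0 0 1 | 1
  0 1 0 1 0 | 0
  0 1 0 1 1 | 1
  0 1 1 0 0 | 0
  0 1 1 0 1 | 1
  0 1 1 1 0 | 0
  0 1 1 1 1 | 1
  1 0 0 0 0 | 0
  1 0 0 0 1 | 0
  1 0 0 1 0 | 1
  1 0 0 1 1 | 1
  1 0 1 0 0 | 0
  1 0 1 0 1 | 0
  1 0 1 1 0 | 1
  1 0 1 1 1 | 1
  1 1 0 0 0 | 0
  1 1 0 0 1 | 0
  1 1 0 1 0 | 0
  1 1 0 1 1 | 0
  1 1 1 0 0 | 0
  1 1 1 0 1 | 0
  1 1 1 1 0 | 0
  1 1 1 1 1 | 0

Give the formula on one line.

  ~b = 11111111000000001111111100000000
  (d & ~b) = 00110011000000000011001100000000
  ~a = 11111111111111110000000000000000
  (~a & e) = 01010101010101010000000000000000
  ((d & ~b) | (~a & e)) = 01110111010101010011001100000000

((d & ~b) | (~a & e))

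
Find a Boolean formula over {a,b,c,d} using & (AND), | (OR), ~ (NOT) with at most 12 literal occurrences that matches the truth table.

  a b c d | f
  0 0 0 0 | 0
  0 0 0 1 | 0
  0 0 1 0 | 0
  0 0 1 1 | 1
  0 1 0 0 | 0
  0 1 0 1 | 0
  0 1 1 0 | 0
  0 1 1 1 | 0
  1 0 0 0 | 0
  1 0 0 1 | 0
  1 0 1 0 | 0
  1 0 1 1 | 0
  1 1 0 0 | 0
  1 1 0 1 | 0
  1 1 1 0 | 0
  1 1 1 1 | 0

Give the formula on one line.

  ~b = 1111000011110000
  ~a = 1111111100000000
  (~b & ~a) = 1111000000000000
  ~c = 1100110011001100
  (~b | ~c) = 1111110011111100
  (d | (~b | ~c)) = 1111110111111101
  (b | d) = 0101111101011111
  ((d | (~b | ~c)) & (b | d)) = 0101110101011101
  (c & ~a) = 0011001100000000
  (((d | (~b | ~c)) & (b | d)) & (c & ~a)) = 0001000100000000
  ((~b & ~a) & (((d | (~b | ~c)) & (b | d)) & (c & ~a))) = 0001000000000000

((~b & ~a) & (((d | (~b | ~c)) & (b | d)) & (c & ~a)))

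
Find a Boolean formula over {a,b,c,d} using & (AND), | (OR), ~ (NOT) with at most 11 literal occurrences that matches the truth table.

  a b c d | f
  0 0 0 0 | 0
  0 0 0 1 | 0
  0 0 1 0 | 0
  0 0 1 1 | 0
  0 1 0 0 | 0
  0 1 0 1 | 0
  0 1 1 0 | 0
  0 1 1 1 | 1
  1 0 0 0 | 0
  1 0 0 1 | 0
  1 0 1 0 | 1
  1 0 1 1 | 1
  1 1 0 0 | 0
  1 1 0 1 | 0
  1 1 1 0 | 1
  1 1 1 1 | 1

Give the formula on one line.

(((d & b) | (a & ((a & ~b) | (c & ~d)))) & c)

  (d & b) = 0000010100000101
  ~b = 1111000011110000
  (a & ~b) = 0000000011110000
  ~d = 1010101010101010
  (c & ~d) = 0010001000100010
  ((a & ~b) | (c & ~d)) = 0010001011110010
  (a & ((a & ~b) | (c & ~d))) = 0000000011110010
  ((d & b) | (a & ((a & ~b) | (c & ~d)))) = 0000010111110111
  (((d & b) | (a & ((a & ~b) | (c & ~d)))) & c) = 0000000100110011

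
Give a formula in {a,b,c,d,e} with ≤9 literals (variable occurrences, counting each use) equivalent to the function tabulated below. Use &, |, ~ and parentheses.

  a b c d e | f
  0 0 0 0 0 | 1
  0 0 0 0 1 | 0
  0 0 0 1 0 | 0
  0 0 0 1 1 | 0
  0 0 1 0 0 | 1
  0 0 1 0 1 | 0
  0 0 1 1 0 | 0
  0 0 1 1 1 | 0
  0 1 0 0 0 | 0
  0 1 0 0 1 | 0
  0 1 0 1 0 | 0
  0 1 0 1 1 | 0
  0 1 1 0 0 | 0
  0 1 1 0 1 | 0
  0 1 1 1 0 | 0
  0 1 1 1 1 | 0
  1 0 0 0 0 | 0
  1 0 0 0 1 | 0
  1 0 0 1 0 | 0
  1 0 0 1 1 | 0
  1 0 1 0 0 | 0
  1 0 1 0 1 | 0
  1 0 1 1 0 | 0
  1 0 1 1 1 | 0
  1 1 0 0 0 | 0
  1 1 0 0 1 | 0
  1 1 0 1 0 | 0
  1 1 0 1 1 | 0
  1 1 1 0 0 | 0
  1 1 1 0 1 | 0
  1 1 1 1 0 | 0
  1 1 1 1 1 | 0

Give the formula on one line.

  (e & d) = 00010001000100010001000100010001
  ~d = 11001100110011001100110011001100
  ~b = 11111111000000001111111100000000
  (e | ~b) = 11111111010101011111111101010101
  (~d & (e | ~b)) = 11001100010001001100110001000100
  ((e & d) | (~d & (e | ~b))) = 11011101010101011101110101010101
  ~a = 11111111111111110000000000000000
  ~e = 10101010101010101010101010101010
  (~a & ~e) = 10101010101010100000000000000000
  (((e & d) | (~d & (e | ~b))) & (~a & ~e)) = 10001000000000000000000000000000

(((e & d) | (~d & (e | ~b))) & (~a & ~e))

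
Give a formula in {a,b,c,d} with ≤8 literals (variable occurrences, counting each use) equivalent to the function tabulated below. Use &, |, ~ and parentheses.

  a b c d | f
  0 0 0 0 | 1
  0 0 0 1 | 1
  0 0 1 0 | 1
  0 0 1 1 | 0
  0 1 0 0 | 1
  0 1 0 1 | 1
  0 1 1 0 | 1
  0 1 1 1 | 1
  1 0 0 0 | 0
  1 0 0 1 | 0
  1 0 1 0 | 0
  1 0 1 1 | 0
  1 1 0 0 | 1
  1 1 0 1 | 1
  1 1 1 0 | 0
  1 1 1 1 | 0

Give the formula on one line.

  ~c = 1100110011001100
  ~a = 1111111100000000
  (b | ~a) = 1111111100001111
  (~c & (b | ~a)) = 1100110000001100
  ~d = 1010101010101010
  (~d & c) = 0010001000100010
  ((~d & c) | b) = 0010111100101111
  (~a & ((~d & c) | b)) = 0010111100000000
  ((~c & (b | ~a)) | (~a & ((~d & c) | b))) = 1110111100001100

((~c & (b | ~a)) | (~a & ((~d & c) | b)))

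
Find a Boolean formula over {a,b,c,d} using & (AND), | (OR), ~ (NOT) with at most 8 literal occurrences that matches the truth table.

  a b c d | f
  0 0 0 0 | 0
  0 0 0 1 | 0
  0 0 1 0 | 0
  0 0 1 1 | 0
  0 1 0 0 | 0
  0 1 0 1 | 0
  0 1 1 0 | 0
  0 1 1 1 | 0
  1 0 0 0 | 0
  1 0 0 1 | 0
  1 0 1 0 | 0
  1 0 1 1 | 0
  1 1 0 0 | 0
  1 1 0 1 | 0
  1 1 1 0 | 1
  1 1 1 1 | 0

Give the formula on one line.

  ~d = 1010101010101010
  ~a = 1111111100000000
  (~a & c) = 0011001100000000
  (~d | (~a & c)) = 1011101110101010
  ((~d | (~a & c)) & c) = 0011001100100010
  (a & ((~d | (~a & c)) & c)) = 0000000000100010
  (a & d) = 0000000001010101
  ((a & d) | b) = 0000111101011111
  ((a & ((~d | (~a & c)) & c)) & ((a & d) | b)) = 0000000000000010

((a & ((~d | (~a & c)) & c)) & ((a & d) | b))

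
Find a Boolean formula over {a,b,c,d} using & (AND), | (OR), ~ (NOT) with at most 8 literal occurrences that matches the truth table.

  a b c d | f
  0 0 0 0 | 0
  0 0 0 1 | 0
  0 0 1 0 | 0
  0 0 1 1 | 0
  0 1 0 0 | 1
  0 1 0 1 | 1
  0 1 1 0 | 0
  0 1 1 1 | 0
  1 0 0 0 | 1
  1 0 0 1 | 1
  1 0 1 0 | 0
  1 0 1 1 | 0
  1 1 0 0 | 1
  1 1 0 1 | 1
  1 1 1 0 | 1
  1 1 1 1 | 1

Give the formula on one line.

  (a & b) = 0000000000001111
  ~c = 1100110011001100
  ((a & b) | ~c) = 1100110011001111
  ~a = 1111111100000000
  (b & ~a) = 0000111100000000
  (a | (b & ~a)) = 0000111111111111
  (((a & b) | ~c) & (a | (b & ~a))) = 0000110011001111

(((a & b) | ~c) & (a | (b & ~a)))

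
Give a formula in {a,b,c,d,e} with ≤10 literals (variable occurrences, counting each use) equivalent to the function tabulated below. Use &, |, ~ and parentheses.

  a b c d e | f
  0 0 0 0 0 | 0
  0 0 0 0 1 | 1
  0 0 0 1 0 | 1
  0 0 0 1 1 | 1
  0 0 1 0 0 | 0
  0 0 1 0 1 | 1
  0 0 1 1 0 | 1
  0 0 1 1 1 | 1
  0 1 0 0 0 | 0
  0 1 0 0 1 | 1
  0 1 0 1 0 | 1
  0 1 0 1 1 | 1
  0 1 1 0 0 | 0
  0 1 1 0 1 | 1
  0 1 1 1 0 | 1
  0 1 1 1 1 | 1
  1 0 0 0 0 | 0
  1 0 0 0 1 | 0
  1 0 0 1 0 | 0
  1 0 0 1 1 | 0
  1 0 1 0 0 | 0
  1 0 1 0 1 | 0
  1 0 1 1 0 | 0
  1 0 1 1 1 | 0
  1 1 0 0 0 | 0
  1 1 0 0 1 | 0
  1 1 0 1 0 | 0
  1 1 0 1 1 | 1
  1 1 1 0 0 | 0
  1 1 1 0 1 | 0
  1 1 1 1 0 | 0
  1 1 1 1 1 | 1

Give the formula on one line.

  (e | d) = 01110111011101110111011101110111
  ~a = 11111111111111110000000000000000
  ((e | d) & ~a) = 01110111011101110000000000000000
  (a & d) = 00000000000000000011001100110011
  (b & e) = 00000000010101010000000001010101
  ((a & d) & (b & e)) = 00000000000000000000000000010001
  (((e | d) & ~a) | ((a & d) & (b & e))) = 01110111011101110000000000010001

(((e | d) & ~a) | ((a & d) & (b & e)))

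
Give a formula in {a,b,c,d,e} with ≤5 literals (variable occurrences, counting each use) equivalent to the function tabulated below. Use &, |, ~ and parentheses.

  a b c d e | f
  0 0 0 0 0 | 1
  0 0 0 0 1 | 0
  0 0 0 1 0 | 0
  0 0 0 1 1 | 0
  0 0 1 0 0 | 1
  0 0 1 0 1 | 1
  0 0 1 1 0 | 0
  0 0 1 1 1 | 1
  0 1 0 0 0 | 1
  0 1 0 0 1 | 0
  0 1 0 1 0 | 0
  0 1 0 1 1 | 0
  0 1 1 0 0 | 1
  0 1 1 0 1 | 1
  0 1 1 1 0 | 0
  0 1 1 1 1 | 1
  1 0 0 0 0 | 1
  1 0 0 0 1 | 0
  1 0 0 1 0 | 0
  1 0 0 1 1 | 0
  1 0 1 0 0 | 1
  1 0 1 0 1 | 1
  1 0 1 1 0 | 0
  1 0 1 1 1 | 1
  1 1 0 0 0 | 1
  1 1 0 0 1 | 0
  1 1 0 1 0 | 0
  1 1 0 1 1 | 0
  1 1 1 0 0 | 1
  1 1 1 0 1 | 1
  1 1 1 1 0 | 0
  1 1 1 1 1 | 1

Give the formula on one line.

  ~e = 10101010101010101010101010101010
  (~e | c) = 10101111101011111010111110101111
  ~d = 11001100110011001100110011001100
  (e | ~d) = 11011101110111011101110111011101
  ((~e | c) & (e | ~d)) = 10001101100011011000110110001101

((~e | c) & (e | ~d))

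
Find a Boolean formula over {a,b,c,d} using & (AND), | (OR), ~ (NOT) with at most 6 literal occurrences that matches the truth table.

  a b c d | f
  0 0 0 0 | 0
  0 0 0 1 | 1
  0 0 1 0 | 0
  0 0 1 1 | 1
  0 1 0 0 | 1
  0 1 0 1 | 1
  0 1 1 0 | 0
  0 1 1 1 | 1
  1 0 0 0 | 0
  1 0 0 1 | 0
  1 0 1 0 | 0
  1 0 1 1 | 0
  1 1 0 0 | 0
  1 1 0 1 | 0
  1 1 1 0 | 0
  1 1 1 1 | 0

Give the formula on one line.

(((b & ~c) | d) & ~a)

  ~c = 1100110011001100
  (b & ~c) = 0000110000001100
  ((b & ~c) | d) = 0101110101011101
  ~a = 1111111100000000
  (((b & ~c) | d) & ~a) = 0101110100000000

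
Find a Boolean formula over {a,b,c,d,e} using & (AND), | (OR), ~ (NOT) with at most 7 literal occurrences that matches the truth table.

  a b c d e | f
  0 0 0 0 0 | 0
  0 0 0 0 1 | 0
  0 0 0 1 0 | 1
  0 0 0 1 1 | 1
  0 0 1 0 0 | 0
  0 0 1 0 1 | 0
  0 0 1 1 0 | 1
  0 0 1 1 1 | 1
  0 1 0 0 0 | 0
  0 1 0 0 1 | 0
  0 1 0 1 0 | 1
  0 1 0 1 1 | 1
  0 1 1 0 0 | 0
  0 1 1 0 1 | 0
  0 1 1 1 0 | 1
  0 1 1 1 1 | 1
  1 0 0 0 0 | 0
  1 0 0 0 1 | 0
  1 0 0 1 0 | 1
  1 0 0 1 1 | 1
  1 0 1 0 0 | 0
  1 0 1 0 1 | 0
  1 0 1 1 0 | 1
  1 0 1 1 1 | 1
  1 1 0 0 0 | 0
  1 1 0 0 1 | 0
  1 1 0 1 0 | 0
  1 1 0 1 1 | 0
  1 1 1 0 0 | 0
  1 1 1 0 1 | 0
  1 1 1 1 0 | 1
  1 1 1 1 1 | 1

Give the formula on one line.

(((d & (~b | ~a)) & ~c) | (c & d))

  ~b = 11111111000000001111111100000000
  ~a = 11111111111111110000000000000000
  (~b | ~a) = 11111111111111111111111100000000
  (d & (~b | ~a)) = 00110011001100110011001100000000
  ~c = 11110000111100001111000011110000
  ((d & (~b | ~a)) & ~c) = 00110000001100000011000000000000
  (c & d) = 00000011000000110000001100000011
  (((d & (~b | ~a)) & ~c) | (c & d)) = 00110011001100110011001100000011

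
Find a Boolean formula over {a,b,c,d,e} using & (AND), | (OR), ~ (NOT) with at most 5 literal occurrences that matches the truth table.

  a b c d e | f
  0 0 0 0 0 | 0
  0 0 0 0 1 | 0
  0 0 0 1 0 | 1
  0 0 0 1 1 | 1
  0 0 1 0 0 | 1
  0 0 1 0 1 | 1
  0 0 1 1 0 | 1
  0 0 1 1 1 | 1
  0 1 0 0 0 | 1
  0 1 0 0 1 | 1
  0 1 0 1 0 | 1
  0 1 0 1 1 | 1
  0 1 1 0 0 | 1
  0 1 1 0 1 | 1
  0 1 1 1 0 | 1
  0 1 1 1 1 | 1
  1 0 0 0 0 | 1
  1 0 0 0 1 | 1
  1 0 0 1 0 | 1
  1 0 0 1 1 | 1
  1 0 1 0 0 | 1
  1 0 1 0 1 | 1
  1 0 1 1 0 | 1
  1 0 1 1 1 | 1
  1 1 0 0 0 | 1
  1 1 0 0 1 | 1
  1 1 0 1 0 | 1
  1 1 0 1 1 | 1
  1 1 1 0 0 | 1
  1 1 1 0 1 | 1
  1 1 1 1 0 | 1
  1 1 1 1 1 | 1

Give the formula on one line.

  (b | d) = 00110011111111110011001111111111
  ((b | d) | c) = 00111111111111110011111111111111
  (d | a) = 00110011001100111111111111111111
  (((b | d) | c) | (d | a)) = 00111111111111111111111111111111

(((b | d) | c) | (d | a))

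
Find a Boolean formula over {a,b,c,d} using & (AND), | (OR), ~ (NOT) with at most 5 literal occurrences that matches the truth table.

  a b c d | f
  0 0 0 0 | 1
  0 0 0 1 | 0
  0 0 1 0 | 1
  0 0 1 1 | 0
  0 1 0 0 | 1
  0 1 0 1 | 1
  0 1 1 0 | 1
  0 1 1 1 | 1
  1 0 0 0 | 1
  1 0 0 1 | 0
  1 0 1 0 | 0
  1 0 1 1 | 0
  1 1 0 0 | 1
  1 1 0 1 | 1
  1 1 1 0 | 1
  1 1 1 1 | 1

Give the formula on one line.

(b | (((~a & c) | ~c) & ~d))

  ~a = 1111111100000000
  (~a & c) = 0011001100000000
  ~c = 1100110011001100
  ((~a & c) | ~c) = 1111111111001100
  ~d = 1010101010101010
  (((~a & c) | ~c) & ~d) = 1010101010001000
  (b | (((~a & c) | ~c) & ~d)) = 1010111110001111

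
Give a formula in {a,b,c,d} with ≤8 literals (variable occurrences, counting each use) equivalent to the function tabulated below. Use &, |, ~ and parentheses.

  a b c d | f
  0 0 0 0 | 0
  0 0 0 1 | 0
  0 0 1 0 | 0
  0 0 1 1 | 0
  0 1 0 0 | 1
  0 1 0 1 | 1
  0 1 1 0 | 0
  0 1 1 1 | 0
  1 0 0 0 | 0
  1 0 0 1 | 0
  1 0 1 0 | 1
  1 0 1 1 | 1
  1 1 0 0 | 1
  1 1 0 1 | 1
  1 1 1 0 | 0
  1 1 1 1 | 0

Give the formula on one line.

  ~b = 1111000011110000
  (c | d) = 0111011101110111
  (~b & (c | d)) = 0111000001110000
  (a & (~b & (c | d))) = 0000000001110000
  (b | c) = 0011111100111111
  ((a & (~b & (c | d))) & (b | c)) = 0000000000110000
  ~c = 1100110011001100
  (b & ~c) = 0000110000001100
  (((a & (~b & (c | d))) & (b | c)) | (b & ~c)) = 0000110000111100

(((a & (~b & (c | d))) & (b | c)) | (b & ~c))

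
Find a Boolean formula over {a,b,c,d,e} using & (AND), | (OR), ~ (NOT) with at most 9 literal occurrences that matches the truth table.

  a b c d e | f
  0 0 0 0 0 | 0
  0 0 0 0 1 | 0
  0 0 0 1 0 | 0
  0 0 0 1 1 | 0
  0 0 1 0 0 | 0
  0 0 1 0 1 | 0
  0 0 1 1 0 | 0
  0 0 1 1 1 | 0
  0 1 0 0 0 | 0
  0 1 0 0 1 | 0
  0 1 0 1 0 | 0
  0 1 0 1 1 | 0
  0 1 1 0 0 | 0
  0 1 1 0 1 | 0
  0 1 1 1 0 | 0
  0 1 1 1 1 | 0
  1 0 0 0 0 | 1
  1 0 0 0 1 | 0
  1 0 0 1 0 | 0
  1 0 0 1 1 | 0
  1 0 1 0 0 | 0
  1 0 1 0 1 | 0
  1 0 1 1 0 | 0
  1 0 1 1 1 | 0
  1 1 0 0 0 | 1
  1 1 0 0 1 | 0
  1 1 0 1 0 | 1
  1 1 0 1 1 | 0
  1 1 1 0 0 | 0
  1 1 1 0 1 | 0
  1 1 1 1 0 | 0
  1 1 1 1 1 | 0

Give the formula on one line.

(((~d | (e & ~a)) | (b | (~d & e))) & (a & (~c & ~e)))

  ~d = 11001100110011001100110011001100
  ~a = 11111111111111110000000000000000
  (e & ~a) = 01010101010101010000000000000000
  (~d | (e & ~a)) = 11011101110111011100110011001100
  (~d & e) = 01000100010001000100010001000100
  (b | (~d & e)) = 01000100111111110100010011111111
  ((~d | (e & ~a)) | (b | (~d & e))) = 11011101111111111100110011111111
  ~c = 11110000111100001111000011110000
  ~e = 10101010101010101010101010101010
  (~c & ~e) = 10100000101000001010000010100000
  (a & (~c & ~e)) = 00000000000000001010000010100000
  (((~d | (e & ~a)) | (b | (~d & e))) & (a & (~c & ~e))) = 00000000000000001000000010100000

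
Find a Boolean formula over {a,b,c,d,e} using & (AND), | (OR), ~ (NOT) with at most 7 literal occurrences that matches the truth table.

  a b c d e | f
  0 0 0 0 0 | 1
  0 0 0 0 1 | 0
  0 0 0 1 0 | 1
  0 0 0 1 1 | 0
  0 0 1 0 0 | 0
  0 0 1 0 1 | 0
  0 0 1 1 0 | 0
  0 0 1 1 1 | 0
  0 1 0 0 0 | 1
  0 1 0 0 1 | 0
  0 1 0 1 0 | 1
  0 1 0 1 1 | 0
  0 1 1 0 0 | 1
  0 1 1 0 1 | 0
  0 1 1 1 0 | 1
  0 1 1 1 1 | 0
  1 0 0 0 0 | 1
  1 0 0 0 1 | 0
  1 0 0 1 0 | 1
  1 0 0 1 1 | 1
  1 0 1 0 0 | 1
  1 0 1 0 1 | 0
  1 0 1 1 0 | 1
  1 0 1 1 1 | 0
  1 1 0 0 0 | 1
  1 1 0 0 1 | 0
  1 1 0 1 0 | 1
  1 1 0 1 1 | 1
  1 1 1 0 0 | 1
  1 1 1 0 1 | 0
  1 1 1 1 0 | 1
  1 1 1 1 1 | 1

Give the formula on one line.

(((~e & a) | (~c | b)) & ((a & d) | ~e))

  ~e = 10101010101010101010101010101010
  (~e & a) = 00000000000000001010101010101010
  ~c = 11110000111100001111000011110000
  (~c | b) = 11110000111111111111000011111111
  ((~e & a) | (~c | b)) = 11110000111111111111101011111111
  (a & d) = 00000000000000000011001100110011
  ((a & d) | ~e) = 10101010101010101011101110111011
  (((~e & a) | (~c | b)) & ((a & d) | ~e)) = 10100000101010101011101010111011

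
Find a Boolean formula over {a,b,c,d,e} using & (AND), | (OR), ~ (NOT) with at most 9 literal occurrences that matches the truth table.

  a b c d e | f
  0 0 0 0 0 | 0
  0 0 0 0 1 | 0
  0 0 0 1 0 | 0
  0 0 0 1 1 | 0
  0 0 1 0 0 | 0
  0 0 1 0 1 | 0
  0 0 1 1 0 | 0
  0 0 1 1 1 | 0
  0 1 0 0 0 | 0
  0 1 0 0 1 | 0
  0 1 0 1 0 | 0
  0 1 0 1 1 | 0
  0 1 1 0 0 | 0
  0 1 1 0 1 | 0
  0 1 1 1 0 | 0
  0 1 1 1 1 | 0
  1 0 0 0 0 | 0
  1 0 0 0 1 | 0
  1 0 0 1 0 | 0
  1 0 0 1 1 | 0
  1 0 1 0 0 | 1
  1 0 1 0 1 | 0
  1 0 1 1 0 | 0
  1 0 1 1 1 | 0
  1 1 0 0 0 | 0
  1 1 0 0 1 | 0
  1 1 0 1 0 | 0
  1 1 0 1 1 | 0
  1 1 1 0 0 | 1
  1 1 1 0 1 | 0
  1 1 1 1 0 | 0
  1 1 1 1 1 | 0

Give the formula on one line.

(c & (~d & ((a | ((~a | ~e) & d)) & ~e)))

  ~d = 11001100110011001100110011001100
  ~a = 11111111111111110000000000000000
  ~e = 10101010101010101010101010101010
  (~a | ~e) = 11111111111111111010101010101010
  ((~a | ~e) & d) = 00110011001100110010001000100010
  (a | ((~a | ~e) & d)) = 00110011001100111111111111111111
  ((a | ((~a | ~e) & d)) & ~e) = 00100010001000101010101010101010
  (~d & ((a | ((~a | ~e) & d)) & ~e)) = 00000000000000001000100010001000
  (c & (~d & ((a | ((~a | ~e) & d)) & ~e))) = 00000000000000000000100000001000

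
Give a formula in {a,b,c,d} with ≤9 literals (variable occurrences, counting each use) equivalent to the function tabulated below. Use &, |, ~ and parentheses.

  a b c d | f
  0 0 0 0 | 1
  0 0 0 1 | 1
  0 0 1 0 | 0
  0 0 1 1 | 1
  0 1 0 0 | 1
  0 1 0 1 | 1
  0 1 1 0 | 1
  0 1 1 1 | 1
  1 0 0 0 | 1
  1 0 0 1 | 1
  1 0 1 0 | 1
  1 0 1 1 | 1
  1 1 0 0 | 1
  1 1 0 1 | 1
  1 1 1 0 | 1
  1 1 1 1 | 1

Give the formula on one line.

(((b | a) | d) | (~c & (a | ~b)))

  (b | a) = 0000111111111111
  ((b | a) | d) = 0101111111111111
  ~c = 1100110011001100
  ~b = 1111000011110000
  (a | ~b) = 1111000011111111
  (~c & (a | ~b)) = 1100000011001100
  (((b | a) | d) | (~c & (a | ~b))) = 1101111111111111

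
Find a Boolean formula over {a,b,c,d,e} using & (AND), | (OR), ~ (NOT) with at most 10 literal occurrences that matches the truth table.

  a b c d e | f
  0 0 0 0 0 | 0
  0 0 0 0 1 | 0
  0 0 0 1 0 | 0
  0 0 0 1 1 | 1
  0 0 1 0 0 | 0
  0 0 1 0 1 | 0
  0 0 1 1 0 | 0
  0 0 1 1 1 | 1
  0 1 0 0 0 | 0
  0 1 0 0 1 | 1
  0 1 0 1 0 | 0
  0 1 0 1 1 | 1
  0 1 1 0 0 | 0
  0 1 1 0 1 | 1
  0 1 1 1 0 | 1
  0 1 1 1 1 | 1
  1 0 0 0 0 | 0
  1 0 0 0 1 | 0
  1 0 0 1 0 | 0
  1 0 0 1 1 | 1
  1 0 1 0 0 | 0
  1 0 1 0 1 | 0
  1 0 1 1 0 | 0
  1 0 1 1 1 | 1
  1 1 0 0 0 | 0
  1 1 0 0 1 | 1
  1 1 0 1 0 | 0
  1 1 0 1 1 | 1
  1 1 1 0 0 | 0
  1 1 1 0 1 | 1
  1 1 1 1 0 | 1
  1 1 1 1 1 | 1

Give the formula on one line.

  (b & e) = 00000000010101010000000001010101
  ((b & e) | d) = 00110011011101110011001101110111
  (e & ((b & e) | d)) = 00010001010101010001000101010101
  (c & d) = 00000011000000110000001100000011
  (b & (c & d)) = 00000000000000110000000000000011
  ((e & ((b & e) | d)) | (b & (c & d))) = 00010001010101110001000101010111

((e & ((b & e) | d)) | (b & (c & d)))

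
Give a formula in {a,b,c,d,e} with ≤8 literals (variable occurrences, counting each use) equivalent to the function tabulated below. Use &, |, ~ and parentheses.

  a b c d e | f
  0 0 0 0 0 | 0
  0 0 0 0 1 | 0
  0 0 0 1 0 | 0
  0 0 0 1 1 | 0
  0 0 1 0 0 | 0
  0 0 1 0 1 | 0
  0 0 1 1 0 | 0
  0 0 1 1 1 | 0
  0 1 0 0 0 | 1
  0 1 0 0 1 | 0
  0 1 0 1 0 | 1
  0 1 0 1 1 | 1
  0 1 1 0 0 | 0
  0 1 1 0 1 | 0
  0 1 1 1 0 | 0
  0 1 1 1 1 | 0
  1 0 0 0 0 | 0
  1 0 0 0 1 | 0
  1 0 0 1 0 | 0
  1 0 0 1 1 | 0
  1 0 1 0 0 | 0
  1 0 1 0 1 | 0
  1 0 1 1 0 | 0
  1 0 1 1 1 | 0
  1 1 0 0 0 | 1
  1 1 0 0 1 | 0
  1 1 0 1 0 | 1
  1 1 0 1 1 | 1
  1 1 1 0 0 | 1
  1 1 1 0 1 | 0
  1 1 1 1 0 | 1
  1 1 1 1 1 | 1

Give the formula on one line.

  ~c = 11110000111100001111000011110000
  (~c | a) = 11110000111100001111111111111111
  ~e = 10101010101010101010101010101010
  (d | ~e) = 10111011101110111011101110111011
  ((~c | a) & (d | ~e)) = 10110000101100001011101110111011
  (b & ((~c | a) & (d | ~e))) = 00000000101100000000000010111011

(b & ((~c | a) & (d | ~e)))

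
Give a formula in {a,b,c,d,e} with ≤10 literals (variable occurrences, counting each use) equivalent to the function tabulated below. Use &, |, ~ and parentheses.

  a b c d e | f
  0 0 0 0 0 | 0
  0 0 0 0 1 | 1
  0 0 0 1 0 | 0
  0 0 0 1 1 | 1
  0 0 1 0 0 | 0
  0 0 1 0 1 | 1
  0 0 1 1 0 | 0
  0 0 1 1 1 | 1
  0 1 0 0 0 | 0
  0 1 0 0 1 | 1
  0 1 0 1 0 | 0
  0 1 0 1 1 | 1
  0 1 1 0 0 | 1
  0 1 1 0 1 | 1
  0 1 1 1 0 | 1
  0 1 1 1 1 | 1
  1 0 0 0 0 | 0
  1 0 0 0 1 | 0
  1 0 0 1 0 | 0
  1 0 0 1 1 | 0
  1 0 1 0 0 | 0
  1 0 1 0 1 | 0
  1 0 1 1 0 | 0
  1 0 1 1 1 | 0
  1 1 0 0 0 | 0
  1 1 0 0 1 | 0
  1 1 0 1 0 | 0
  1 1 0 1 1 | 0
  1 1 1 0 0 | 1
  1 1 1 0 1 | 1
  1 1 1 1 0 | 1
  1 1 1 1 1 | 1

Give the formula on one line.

  ~b = 11111111000000001111111100000000
  (~b & d) = 00110011000000000011001100000000
  (~b & e) = 01010101000000000101010100000000
  ~c = 11110000111100001111000011110000
  ((~b & e) | ~c) = 11110101111100001111010111110000
  ((~b & d) & ((~b & e) | ~c)) = 00110001000000000011000100000000
  (((~b & d) & ((~b & e) | ~c)) | c) = 00111111000011110011111100001111
  (b & (((~b & d) & ((~b & e) | ~c)) | c)) = 00000000000011110000000000001111
  ~a = 11111111111111110000000000000000
  (~a & e) = 01010101010101010000000000000000
  ((b & (((~b & d) & ((~b & e) | ~c)) | c)) | (~a & e)) = 01010101010111110000000000001111

((b & (((~b & d) & ((~b & e) | ~c)) | c)) | (~a & e))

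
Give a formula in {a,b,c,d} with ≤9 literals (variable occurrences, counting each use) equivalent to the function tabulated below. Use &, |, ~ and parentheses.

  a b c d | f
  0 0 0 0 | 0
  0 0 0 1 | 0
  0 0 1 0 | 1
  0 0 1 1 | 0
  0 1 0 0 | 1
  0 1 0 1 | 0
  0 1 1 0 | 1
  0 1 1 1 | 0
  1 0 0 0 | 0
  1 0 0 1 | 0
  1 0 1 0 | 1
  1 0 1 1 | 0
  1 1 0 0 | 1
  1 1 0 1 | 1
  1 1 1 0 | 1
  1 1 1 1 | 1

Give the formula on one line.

((((d | (~b & c)) | (d | b)) & ~d) | (a & b))

  ~b = 1111000011110000
  (~b & c) = 0011000000110000
  (d | (~b & c)) = 0111010101110101
  (d | b) = 0101111101011111
  ((d | (~b & c)) | (d | b)) = 0111111101111111
  ~d = 1010101010101010
  (((d | (~b & c)) | (d | b)) & ~d) = 0010101000101010
  (a & b) = 0000000000001111
  ((((d | (~b & c)) | (d | b)) & ~d) | (a & b)) = 0010101000101111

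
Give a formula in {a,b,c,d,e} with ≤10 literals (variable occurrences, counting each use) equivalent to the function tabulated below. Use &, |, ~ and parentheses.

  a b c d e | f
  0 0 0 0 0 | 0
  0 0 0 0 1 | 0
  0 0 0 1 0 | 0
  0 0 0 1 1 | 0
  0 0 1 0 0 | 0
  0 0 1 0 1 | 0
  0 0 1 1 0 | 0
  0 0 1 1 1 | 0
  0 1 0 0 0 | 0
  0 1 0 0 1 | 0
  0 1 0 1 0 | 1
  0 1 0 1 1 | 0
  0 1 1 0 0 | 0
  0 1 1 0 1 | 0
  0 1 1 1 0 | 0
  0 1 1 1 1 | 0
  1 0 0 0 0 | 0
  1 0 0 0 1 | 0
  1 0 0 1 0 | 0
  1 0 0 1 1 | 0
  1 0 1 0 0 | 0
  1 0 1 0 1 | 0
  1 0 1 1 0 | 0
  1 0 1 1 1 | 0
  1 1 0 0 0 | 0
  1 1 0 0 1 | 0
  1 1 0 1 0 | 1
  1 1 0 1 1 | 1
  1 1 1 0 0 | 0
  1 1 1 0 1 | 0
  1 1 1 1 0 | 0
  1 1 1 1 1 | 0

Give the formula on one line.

  ~c = 11110000111100001111000011110000
  (d & ~c) = 00110000001100000011000000110000
  ~d = 11001100110011001100110011001100
  ~b = 11111111000000001111111100000000
  (~b & a) = 00000000000000001111111100000000
  ~e = 10101010101010101010101010101010
  (~e & b) = 00000000101010100000000010101010
  ((~b & a) | (~e & b)) = 00000000101010101111111110101010
  (((~b & a) | (~e & b)) | a) = 00000000101010101111111111111111
  (~d | (((~b & a) | (~e & b)) | a)) = 11001100111011101111111111111111
  ((~d | (((~b & a) | (~e & b)) | a)) & b) = 00000000111011100000000011111111
  ((d & ~c) & ((~d | (((~b & a) | (~e & b)) | a)) & b)) = 00000000001000000000000000110000

((d & ~c) & ((~d | (((~b & a) | (~e & b)) | a)) & b))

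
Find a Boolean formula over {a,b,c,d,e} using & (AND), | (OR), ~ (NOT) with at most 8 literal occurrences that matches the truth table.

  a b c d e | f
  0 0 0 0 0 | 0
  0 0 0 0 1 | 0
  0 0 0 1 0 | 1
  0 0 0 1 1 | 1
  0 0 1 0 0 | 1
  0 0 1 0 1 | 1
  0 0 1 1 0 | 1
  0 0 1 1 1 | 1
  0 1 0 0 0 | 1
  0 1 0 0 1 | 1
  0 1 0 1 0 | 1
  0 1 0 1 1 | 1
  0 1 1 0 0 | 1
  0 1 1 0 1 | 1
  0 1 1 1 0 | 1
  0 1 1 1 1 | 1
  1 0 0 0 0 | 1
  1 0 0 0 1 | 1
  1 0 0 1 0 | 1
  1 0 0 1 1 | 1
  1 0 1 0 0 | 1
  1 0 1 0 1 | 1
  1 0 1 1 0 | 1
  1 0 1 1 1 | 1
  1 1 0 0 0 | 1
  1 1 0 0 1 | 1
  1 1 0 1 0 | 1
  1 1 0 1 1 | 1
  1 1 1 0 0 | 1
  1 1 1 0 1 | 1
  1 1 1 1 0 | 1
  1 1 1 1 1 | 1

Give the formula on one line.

  ~c = 11110000111100001111000011110000
  (b | a) = 00000000111111111111111111111111
  (~c & (b | a)) = 00000000111100001111000011110000
  (c | (~c & (b | a))) = 00001111111111111111111111111111
  ((c | (~c & (b | a))) | d) = 00111111111111111111111111111111

((c | (~c & (b | a))) | d)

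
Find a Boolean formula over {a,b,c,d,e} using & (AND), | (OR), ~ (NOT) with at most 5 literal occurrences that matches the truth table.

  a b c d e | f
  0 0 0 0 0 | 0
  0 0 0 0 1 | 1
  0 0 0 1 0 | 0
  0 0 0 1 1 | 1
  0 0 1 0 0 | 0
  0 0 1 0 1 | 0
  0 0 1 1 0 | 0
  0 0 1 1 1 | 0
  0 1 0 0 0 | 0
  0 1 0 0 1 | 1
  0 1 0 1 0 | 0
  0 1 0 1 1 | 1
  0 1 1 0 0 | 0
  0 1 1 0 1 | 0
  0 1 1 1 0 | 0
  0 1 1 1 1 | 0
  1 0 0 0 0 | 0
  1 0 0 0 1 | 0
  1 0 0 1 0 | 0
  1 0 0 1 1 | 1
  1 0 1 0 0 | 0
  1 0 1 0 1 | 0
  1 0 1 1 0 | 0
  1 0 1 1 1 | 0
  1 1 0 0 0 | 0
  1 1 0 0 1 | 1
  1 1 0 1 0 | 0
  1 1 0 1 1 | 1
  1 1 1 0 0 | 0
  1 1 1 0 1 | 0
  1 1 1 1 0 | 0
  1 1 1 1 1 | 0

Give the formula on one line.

(~c & (((d | b) | ~a) & e))

  ~c = 11110000111100001111000011110000
  (d | b) = 00110011111111110011001111111111
  ~a = 11111111111111110000000000000000
  ((d | b) | ~a) = 11111111111111110011001111111111
  (((d | b) | ~a) & e) = 01010101010101010001000101010101
  (~c & (((d | b) | ~a) & e)) = 01010000010100000001000001010000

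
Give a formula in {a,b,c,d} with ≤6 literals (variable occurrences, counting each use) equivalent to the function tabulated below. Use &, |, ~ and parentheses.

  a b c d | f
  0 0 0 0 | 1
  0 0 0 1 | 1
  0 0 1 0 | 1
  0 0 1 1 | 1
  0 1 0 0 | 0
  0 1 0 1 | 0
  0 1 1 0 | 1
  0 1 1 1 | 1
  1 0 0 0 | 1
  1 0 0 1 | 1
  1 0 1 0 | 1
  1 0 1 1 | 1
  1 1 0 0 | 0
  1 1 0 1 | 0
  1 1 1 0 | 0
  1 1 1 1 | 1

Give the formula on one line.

  ~a = 1111111100000000
  (c & ~a) = 0011001100000000
  ~b = 1111000011110000
  (c | ~b) = 1111001111110011
  ((c | ~b) & d) = 0101000101010001
  ((c & ~a) | ((c | ~b) & d)) = 0111001101010001
  (((c & ~a) | ((c | ~b) & d)) | ~b) = 1111001111110001

(((c & ~a) | ((c | ~b) & d)) | ~b)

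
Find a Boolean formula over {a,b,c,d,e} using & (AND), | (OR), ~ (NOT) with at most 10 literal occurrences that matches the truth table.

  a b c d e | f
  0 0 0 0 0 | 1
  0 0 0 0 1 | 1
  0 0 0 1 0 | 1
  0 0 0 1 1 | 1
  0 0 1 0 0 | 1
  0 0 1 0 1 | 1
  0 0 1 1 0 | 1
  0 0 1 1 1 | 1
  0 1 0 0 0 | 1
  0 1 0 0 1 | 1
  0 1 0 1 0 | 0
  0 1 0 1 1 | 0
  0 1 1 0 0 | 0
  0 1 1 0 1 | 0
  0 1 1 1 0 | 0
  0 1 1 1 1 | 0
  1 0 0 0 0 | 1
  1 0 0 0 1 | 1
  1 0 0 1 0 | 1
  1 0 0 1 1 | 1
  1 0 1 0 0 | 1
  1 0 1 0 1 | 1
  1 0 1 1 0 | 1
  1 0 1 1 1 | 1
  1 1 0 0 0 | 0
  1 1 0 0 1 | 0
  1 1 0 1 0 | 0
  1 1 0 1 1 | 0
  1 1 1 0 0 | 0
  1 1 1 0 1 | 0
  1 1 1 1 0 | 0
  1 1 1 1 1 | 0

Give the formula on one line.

(~b | (((~d & (d | ~a)) & (~c | a)) | (~b & ~a)))

  ~b = 11111111000000001111111100000000
  ~d = 11001100110011001100110011001100
  ~a = 11111111111111110000000000000000
  (d | ~a) = 11111111111111110011001100110011
  (~d & (d | ~a)) = 11001100110011000000000000000000
  ~c = 11110000111100001111000011110000
  (~c | a) = 11110000111100001111111111111111
  ((~d & (d | ~a)) & (~c | a)) = 11000000110000000000000000000000
  (~b & ~a) = 11111111000000000000000000000000
  (((~d & (d | ~a)) & (~c | a)) | (~b & ~a)) = 11111111110000000000000000000000
  (~b | (((~d & (d | ~a)) & (~c | a)) | (~b & ~a))) = 11111111110000001111111100000000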